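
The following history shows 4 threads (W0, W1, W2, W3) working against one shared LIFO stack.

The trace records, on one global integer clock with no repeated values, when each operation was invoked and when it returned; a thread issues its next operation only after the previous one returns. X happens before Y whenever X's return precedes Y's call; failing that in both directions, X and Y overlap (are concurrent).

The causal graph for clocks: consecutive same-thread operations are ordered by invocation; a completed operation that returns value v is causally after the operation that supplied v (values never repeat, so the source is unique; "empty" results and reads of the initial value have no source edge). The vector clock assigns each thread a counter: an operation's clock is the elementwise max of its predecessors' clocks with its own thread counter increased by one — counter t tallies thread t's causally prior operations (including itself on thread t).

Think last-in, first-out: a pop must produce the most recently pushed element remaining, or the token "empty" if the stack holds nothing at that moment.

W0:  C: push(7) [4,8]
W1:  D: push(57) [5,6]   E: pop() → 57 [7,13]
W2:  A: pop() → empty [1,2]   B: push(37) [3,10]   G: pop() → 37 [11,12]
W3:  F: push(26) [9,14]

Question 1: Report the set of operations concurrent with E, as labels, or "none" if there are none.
B, C, F, G

E spans [7,13]; an op avoiding the whole window 7..13 is ordered, any other is concurrent
A [1,2]: before
B [3,10]: concurrent
C [4,8]: concurrent
D [5,6]: before
F [9,14]: concurrent
G [11,12]: concurrent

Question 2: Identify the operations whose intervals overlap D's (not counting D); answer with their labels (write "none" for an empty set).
B, C

overlap test against D [5,6]: concurrent iff the interval meets 5..6
A [1,2]: before
B [3,10]: concurrent
C [4,8]: concurrent
E [7,13]: after
F [9,14]: after
G [11,12]: after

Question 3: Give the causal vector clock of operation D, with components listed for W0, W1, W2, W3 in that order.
(0, 1, 0, 0)

F, invoked 9, has no incoming edges; only W3's bump applies → (0, 0, 0, 1)
A, invoked 1, has no incoming edges; only W2's bump applies → (0, 0, 1, 0)
D, invoked 5, has no incoming edges; only W1's bump applies → (0, 1, 0, 0)
C, invoked 4, has no incoming edges; only W0's bump applies → (1, 0, 0, 0)
VC(B, invoked at 3): max of VC(A)=(0, 0, 1, 0), then +1 on thread W2 → (0, 0, 2, 0)
VC(E, invoked at 7): max of VC(D)=(0, 1, 0, 0), then +1 on thread W1 → (0, 2, 0, 0)
VC(G, invoked at 11): max of VC(B)=(0, 0, 2, 0), then +1 on thread W2 → (0, 0, 3, 0)
target: VC(D) = (0, 1, 0, 0)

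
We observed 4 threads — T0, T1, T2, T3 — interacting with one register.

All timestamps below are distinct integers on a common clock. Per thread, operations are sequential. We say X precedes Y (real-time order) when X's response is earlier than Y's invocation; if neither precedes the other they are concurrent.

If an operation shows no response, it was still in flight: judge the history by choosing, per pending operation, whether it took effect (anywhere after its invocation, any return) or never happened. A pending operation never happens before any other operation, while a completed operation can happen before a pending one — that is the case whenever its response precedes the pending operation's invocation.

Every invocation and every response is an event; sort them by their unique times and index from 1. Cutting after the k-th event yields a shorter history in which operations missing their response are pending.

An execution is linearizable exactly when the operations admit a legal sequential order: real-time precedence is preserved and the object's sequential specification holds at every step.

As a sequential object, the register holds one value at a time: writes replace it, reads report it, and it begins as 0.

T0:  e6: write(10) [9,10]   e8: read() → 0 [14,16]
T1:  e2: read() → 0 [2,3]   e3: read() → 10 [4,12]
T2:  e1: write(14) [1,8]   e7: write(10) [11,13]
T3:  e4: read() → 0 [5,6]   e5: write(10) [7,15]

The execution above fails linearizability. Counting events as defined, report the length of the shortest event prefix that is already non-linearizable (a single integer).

16

a valid linearization of events 1..15 exists, for instance e2, e4, e1, e5, e3, e6, e7:
step 1: e2 read() → 0 — value 0
step 2: e4 read() → 0 — value 0
step 3: e1 write(14) — value 14
step 4: e5 write(10) — value 10
step 5: e3 read() → 10 — value 10
step 6: e6 write(10) — value 10
step 7: e7 write(10) — value 10
once event 16 joins (e8's response, time 16), exhaustive search finds no witness
for example e1, e2, e3, e4, e5, e6, e7, e8 fails at step 2: e2 read() → 0 is not legal there
for example e1, e2, e3, e4, e6, e5, e7, e8 fails at step 2: e2 read() → 0 is not legal there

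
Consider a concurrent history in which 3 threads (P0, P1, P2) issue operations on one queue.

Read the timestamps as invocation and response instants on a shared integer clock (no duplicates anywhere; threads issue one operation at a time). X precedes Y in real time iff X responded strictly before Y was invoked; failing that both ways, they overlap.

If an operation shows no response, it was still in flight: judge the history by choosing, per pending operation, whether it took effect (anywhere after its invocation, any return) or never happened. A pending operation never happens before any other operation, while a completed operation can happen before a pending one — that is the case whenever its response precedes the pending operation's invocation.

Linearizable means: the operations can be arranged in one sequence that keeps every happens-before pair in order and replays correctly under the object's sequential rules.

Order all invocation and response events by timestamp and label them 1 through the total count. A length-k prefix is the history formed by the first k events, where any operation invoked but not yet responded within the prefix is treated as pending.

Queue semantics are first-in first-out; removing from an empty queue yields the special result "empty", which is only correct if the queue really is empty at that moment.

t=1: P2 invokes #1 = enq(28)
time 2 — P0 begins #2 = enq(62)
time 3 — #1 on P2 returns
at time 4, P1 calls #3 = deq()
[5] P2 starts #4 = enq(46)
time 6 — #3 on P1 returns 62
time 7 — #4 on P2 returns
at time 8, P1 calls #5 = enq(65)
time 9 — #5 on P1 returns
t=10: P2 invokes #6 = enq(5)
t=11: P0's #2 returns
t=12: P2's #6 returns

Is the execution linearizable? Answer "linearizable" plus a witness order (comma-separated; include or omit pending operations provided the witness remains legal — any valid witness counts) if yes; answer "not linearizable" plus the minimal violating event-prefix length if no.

linearizable — witness: #2, #1, #3, #4, #5, #6

1. #2 enq(62), leaving queue <62>
2. #1 enq(28), leaving queue <62,28>
3. #3 deq() → 62, leaving queue <28>
4. #4 enq(46), leaving queue <28,46>
5. #5 enq(65), leaving queue <28,46,65>
6. #6 enq(5), leaving queue <28,46,65,5>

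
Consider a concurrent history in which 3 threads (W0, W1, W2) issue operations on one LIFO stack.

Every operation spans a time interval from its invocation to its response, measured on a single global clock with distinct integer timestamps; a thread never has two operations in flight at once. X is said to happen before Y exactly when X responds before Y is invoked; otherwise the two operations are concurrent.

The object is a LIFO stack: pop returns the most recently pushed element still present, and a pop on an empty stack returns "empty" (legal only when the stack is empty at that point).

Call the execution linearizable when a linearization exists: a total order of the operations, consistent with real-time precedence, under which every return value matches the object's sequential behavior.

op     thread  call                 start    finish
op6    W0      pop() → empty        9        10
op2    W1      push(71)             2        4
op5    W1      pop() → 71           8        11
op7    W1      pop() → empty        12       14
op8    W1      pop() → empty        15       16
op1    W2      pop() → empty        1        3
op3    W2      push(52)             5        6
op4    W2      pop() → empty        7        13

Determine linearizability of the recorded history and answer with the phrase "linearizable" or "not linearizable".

not linearizable

already the first 13 events (up to op4's response at time 13) admit no linearization; the first 12 still do
all 12 real-time-respecting orders fail — 6 completed LIFO stack operations, no legal replay
no completion choice of the 1 pending operation (op7) rescues it — every subset was tried
e.g. op1, op2, op3, op4, op5, op6 (pending dropped): illegal at step 4, since op4 pop() → empty cannot apply there
e.g. op1, op2, op3, op4, op6, op5 (pending dropped): illegal at step 4, since op4 pop() → empty cannot apply there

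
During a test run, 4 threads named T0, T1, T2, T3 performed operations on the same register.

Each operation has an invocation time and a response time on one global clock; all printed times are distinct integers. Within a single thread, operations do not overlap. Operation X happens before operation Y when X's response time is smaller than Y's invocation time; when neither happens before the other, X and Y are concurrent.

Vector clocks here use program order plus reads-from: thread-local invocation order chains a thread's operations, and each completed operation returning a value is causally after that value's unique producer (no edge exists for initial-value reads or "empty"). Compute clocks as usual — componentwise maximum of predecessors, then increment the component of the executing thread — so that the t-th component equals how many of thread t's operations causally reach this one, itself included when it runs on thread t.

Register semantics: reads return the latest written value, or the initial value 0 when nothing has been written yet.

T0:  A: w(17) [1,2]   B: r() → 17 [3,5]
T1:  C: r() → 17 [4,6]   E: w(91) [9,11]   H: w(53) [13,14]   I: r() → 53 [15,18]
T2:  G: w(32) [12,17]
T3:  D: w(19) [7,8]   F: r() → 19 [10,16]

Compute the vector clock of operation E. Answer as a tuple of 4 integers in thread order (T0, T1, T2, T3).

D (invocation 7): nothing precedes it; T3's component alone gives (0, 0, 0, 1)
G (invocation 12): nothing precedes it; T2's component alone gives (0, 0, 1, 0)
A (invocation 1): nothing precedes it; T0's component alone gives (1, 0, 0, 0)
from VC(D)=(0, 0, 0, 1), F (invoked 10) maxes components and bumps T3 → (0, 0, 0, 2)
from VC(A)=(1, 0, 0, 0), C (invoked 4) maxes components and bumps T1 → (1, 1, 0, 0)
from VC(A)=(1, 0, 0, 0), B (invoked 3) maxes components and bumps T0 → (2, 0, 0, 0)
from VC(C)=(1, 1, 0, 0), E (invoked 9) maxes components and bumps T1 → (1, 2, 0, 0)
from VC(E)=(1, 2, 0, 0), H (invoked 13) maxes components and bumps T1 → (1, 3, 0, 0)
from VC(H)=(1, 3, 0, 0), I (invoked 15) maxes components and bumps T1 → (1, 4, 0, 0)
target: VC(E) = (1, 2, 0, 0)

(1, 2, 0, 0)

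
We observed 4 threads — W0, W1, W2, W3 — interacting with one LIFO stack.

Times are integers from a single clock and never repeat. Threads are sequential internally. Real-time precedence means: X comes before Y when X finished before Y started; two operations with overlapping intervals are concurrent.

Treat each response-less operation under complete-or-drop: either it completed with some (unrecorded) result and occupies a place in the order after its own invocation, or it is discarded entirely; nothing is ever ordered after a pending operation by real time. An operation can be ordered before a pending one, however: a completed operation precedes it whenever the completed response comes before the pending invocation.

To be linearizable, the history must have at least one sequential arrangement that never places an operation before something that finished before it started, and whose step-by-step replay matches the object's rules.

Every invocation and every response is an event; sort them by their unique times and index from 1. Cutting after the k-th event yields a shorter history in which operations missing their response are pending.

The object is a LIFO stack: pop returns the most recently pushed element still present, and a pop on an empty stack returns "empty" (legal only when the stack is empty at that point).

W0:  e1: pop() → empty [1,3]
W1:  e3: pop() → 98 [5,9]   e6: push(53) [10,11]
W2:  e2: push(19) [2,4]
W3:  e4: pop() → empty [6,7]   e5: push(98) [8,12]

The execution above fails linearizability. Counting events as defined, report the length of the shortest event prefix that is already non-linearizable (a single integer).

a valid linearization of events 1..8 exists, for instance e1, e2, e3, e4:
step 1: e1 pop() → empty — stack <>
step 2: e2 push(19) — stack <19>
step 3: e3 pop() (pending, included) — stack <>
step 4: e4 pop() → empty — stack <>
event 9 — e3's response, time 9 — after it, nothing linearizes
completion choices over the 1 pending operation (e5) were checked; none helps
sample order e1, e2, e3, e4 (pending dropped) stalls at step 3 — e3 pop() → 98 has no legal effect
sample order e1, e2, e4, e3 (pending dropped) stalls at step 3 — e4 pop() → empty has no legal effect

9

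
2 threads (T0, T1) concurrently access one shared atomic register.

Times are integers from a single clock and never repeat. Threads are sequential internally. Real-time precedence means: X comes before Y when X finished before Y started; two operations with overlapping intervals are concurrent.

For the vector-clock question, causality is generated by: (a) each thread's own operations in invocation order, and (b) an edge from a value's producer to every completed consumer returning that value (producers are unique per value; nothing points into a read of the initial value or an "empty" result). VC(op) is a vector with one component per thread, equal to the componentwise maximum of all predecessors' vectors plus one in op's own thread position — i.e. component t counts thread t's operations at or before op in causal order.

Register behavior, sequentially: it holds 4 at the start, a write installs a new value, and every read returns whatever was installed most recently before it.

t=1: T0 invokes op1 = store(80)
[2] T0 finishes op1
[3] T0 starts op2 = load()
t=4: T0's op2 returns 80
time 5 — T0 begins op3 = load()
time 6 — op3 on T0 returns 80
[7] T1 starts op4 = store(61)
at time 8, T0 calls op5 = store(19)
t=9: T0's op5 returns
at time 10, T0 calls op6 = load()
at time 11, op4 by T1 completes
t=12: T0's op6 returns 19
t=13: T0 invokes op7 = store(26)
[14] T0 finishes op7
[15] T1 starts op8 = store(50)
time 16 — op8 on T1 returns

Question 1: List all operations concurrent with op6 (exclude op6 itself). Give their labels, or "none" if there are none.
op6 spans [10,12]; an op avoiding the whole window 10..12 is ordered, any other is concurrent
op1 [1,2]: before
op2 [3,4]: before
op3 [5,6]: before
op4 [7,11]: concurrent
op5 [8,9]: before
op7 [13,14]: after
op8 [15,16]: after

op4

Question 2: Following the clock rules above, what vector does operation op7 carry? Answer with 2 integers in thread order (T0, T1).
root op op4, invoked 7: fresh clock plus T1's own tick → (0, 1)
root op op1, invoked 1: fresh clock plus T0's own tick → (1, 0)
invoked at 15, op8 merges VC(op4)=(0, 1) and bumps T1's slot → (0, 2)
invoked at 3, op2 merges VC(op1)=(1, 0) and bumps T0's slot → (2, 0)
invoked at 5, op3 merges VC(op1)=(1, 0), VC(op2)=(2, 0) and bumps T0's slot → (3, 0)
invoked at 8, op5 merges VC(op3)=(3, 0) and bumps T0's slot → (4, 0)
invoked at 10, op6 merges VC(op5)=(4, 0) and bumps T0's slot → (5, 0)
invoked at 13, op7 merges VC(op6)=(5, 0) and bumps T0's slot → (6, 0)
target: VC(op7) = (6, 0)

(6, 0)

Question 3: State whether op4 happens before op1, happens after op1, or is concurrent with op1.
op4 spans [7,11], op1 spans [1,2]
resp(op1)=2 < inv(op4)=7

after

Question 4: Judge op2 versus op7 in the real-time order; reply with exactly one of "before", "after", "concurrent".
op2 spans [3,4], op7 spans [13,14]
resp(op2)=4 < inv(op7)=13

before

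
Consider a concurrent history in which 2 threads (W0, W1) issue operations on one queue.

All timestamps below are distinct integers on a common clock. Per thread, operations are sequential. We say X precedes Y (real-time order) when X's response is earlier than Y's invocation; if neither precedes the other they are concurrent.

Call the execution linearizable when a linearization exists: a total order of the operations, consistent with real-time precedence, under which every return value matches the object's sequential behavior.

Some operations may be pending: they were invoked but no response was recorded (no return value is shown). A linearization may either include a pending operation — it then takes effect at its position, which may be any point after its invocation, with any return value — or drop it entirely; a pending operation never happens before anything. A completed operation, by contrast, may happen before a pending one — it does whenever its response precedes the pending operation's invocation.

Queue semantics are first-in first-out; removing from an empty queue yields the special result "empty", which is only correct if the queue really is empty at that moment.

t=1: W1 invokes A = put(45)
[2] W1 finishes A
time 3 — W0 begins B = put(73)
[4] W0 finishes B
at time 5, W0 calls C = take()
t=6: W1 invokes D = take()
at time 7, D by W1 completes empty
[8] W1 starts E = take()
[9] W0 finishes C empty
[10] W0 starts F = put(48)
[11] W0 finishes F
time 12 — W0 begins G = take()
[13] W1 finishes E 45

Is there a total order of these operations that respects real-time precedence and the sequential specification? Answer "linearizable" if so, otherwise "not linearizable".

events 1..6 are fine; event 7 — the response of D at time 7 — makes the prefix non-linearizable
the sole real-time-consistent order of 3 completed operations fails the queue replay
including or dropping the 1 pending operation (C) in any combination fails
sample order A, B, D (pending dropped) stalls at step 3 — D take() → empty has no legal effect

not linearizable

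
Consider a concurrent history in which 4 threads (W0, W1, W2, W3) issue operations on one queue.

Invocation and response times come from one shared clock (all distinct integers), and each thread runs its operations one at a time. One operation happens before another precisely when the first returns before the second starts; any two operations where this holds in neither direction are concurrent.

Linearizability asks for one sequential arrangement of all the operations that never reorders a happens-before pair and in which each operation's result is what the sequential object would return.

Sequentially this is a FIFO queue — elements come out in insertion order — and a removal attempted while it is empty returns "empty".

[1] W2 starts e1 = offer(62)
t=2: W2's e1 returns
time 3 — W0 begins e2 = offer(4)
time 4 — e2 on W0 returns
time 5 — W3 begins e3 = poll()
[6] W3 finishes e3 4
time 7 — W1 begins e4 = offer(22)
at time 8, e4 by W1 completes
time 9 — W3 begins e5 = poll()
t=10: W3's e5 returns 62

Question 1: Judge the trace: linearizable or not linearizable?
not linearizable

the violation lands at event 6, e3's response at time 6: events 1..5 linearize, events 1..6 do not
exhaustive check: the 3 completed queue ops admit one real-time order; illegal
for example e1, e2, e3 fails at step 3: e3 poll() → 4 is not legal there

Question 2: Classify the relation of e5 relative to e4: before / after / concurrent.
Answer: after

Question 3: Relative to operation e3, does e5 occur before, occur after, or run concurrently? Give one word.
Answer: after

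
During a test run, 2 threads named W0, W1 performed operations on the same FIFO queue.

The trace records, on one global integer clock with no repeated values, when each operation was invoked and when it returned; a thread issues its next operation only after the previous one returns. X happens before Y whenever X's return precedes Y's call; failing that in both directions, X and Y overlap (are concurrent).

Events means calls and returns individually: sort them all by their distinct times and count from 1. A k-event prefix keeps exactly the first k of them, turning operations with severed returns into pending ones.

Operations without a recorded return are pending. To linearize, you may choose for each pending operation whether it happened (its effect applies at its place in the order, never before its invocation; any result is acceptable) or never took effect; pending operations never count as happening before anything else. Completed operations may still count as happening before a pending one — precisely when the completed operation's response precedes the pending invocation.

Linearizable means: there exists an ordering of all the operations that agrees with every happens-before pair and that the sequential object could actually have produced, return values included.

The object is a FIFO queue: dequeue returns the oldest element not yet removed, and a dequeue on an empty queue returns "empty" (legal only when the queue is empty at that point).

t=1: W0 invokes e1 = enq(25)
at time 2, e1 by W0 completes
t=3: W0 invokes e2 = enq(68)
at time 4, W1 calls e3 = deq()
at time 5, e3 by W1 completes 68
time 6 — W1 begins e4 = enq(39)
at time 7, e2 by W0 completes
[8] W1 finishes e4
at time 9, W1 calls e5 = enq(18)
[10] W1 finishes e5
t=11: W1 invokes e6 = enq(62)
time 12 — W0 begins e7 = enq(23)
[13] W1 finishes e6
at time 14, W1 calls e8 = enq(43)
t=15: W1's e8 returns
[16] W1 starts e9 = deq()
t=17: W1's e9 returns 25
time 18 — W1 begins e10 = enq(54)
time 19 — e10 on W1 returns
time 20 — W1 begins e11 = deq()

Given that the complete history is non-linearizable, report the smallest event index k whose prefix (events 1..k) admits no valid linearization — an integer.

5

a valid linearization of events 1..4 exists, for instance e1:
1. e1 enq(25), leaving queue <25>
once event 5 joins (e3's response, time 5), exhaustive search finds no witness
including or dropping the 1 pending operation (e2) in any combination fails
take e1, e3 (pending dropped): step 2 already fails, because e3 deq() → 68 cannot occur there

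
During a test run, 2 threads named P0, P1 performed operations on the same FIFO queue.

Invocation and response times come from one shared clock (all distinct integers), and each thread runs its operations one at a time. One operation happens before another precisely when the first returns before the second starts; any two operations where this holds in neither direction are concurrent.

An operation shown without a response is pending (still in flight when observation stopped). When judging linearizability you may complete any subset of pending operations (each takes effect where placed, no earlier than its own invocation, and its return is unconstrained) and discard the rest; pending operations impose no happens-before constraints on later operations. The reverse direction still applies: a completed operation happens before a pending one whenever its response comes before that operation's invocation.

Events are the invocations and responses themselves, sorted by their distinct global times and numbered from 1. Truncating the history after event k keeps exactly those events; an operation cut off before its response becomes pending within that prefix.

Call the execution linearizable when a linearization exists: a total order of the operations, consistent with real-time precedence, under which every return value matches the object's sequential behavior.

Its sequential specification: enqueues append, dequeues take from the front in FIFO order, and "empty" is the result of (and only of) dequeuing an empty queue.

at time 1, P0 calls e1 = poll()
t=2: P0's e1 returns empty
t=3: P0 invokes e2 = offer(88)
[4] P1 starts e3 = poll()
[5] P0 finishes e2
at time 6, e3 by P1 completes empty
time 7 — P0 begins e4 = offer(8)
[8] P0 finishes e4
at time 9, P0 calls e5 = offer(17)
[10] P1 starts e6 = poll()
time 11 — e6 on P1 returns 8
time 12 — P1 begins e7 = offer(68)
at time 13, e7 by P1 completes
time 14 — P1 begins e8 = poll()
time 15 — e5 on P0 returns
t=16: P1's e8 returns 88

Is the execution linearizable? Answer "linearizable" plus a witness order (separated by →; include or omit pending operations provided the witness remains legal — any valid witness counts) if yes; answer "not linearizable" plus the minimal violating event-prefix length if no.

cut after 10 events: linearizable; cut after 11 events (e6 responds, time 11): not linearizable
no legal order exists: 2 real-time-consistent candidates over 5 completed FIFO queue operations, all rejected
no completion choice of the 1 pending operation (e5) rescues it — every subset was tried
e.g. e1, e2, e3, e4, e6 (pending dropped): illegal at step 3, since e3 poll() → empty cannot apply there
e.g. e1, e3, e2, e4, e6 (pending dropped): illegal at step 5, since e6 poll() → 8 cannot apply there

not linearizable — minimal violating prefix: 11 events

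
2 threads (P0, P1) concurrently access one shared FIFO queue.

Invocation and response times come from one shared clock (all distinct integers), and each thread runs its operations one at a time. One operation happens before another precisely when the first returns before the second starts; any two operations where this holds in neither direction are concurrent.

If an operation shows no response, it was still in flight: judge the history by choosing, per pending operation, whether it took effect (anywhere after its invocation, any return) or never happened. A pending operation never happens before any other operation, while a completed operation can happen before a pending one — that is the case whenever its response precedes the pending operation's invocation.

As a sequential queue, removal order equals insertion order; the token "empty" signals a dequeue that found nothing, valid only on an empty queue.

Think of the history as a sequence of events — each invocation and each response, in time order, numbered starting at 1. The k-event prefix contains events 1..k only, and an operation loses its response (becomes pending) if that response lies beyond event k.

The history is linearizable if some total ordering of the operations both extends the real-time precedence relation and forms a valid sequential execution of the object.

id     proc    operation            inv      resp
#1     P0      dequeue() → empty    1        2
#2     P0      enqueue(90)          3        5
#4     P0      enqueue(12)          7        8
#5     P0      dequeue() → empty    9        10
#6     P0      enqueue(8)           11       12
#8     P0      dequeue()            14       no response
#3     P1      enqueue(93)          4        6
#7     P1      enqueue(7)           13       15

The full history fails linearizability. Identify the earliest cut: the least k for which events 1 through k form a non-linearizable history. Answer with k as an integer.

10

events 1..9 are linearizable, e.g. via #1, #2, #3, #4:
step 1: #1 dequeue() → empty — queue <>
step 2: #2 enqueue(90) — queue <90>
step 3: #3 enqueue(93) — queue <90,93>
step 4: #4 enqueue(12) — queue <90,93,12>
include event 10 — #5 responding at 10 — and every candidate order breaks
one such order, #1, #2, #3, #4, #5, breaks at step 5 where #5 dequeue() → empty is illegal
one such order, #1, #3, #2, #4, #5, breaks at step 5 where #5 dequeue() → empty is illegal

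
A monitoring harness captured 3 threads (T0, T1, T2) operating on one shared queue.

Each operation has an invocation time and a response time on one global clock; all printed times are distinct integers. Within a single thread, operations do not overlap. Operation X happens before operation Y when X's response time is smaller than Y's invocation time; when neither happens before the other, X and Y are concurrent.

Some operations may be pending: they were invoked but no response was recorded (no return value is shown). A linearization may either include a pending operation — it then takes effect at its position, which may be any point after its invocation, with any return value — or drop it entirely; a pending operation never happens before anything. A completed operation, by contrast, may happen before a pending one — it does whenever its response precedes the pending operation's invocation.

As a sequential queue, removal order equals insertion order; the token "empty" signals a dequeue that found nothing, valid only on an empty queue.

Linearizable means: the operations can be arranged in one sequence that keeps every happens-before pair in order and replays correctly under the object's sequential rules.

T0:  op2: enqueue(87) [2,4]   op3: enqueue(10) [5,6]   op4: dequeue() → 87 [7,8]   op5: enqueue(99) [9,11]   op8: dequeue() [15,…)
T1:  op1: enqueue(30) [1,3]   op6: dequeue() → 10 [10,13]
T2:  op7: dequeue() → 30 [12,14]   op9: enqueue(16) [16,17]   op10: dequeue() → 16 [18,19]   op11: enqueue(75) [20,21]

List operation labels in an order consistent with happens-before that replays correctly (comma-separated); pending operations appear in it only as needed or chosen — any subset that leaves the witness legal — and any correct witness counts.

op2, op1, op3, op4, op5, op7, op6, op8, op9, op10, op11

after step 1 (op2 enqueue(87)): queue <87>
after step 2 (op1 enqueue(30)): queue <87,30>
after step 3 (op3 enqueue(10)): queue <87,30,10>
after step 4 (op4 dequeue() → 87): queue <30,10>
after step 5 (op5 enqueue(99)): queue <30,10,99>
after step 6 (op7 dequeue() → 30): queue <10,99>
after step 7 (op6 dequeue() → 10): queue <99>
after step 8 (op8 dequeue() (pending, included)): queue <>
after step 9 (op9 enqueue(16)): queue <16>
after step 10 (op10 dequeue() → 16): queue <>
after step 11 (op11 enqueue(75)): queue <75>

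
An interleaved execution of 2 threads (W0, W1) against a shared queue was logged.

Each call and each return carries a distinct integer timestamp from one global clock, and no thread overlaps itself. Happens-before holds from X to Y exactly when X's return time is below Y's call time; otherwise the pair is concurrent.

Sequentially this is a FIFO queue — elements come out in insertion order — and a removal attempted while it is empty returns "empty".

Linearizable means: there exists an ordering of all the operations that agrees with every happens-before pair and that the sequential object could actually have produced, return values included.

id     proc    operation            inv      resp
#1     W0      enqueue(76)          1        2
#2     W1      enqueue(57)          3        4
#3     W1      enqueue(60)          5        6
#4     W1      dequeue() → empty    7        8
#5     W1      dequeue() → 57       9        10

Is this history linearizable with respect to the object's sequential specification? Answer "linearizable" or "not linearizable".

already the first 8 events (up to #4's response at time 8) admit no linearization; the first 7 still do
exhaustive check: the 4 completed queue ops admit one real-time order; illegal
for example #1, #2, #3, #4 fails at step 4: #4 dequeue() → empty is not legal there

not linearizable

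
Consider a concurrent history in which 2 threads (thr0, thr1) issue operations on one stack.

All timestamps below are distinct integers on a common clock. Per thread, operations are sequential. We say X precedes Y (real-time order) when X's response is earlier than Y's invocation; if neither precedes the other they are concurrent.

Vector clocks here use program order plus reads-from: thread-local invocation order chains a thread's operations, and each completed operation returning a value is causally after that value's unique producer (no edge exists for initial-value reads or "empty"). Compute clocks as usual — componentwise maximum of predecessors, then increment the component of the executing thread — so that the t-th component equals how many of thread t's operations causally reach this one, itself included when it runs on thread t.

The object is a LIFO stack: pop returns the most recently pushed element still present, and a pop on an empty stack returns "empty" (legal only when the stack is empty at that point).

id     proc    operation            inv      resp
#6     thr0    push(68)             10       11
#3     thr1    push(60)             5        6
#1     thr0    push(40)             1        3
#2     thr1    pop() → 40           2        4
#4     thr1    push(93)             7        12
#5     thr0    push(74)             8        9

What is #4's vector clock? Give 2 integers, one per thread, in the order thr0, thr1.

root op #1, invoked 1: fresh clock plus thr0's own tick → (1, 0)
from VC(#1)=(1, 0), #2 (invoked 2) maxes components and bumps thr1 → (1, 1)
from VC(#1)=(1, 0), #5 (invoked 8) maxes components and bumps thr0 → (2, 0)
from VC(#2)=(1, 1), #3 (invoked 5) maxes components and bumps thr1 → (1, 2)
from VC(#5)=(2, 0), #6 (invoked 10) maxes components and bumps thr0 → (3, 0)
from VC(#3)=(1, 2), #4 (invoked 7) maxes components and bumps thr1 → (1, 3)
target: VC(#4) = (1, 3)

(1, 3)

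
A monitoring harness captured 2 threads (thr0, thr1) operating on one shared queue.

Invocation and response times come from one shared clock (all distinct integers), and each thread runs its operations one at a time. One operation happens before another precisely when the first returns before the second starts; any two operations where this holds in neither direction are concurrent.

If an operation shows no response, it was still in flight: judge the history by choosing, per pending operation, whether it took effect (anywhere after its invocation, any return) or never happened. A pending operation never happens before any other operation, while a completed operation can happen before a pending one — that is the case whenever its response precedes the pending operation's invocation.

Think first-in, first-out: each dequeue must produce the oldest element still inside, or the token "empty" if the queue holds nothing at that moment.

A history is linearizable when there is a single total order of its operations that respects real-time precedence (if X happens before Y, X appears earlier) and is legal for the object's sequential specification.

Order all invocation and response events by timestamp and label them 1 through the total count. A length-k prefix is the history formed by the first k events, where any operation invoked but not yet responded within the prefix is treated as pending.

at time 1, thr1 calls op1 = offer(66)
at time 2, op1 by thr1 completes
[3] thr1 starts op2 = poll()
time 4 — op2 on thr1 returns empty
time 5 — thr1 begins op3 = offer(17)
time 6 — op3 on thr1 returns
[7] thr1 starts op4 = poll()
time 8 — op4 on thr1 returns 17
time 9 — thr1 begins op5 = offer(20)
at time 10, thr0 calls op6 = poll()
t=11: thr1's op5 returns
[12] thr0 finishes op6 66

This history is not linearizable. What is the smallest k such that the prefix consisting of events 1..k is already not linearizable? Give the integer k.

events 1..3 are linearizable; a witness order is op1:
1. op1 offer(66), leaving queue <66>
once event 4 joins (op2's response, time 4), exhaustive search finds no witness
for example op1, op2 fails at step 2: op2 poll() → empty is not legal there

4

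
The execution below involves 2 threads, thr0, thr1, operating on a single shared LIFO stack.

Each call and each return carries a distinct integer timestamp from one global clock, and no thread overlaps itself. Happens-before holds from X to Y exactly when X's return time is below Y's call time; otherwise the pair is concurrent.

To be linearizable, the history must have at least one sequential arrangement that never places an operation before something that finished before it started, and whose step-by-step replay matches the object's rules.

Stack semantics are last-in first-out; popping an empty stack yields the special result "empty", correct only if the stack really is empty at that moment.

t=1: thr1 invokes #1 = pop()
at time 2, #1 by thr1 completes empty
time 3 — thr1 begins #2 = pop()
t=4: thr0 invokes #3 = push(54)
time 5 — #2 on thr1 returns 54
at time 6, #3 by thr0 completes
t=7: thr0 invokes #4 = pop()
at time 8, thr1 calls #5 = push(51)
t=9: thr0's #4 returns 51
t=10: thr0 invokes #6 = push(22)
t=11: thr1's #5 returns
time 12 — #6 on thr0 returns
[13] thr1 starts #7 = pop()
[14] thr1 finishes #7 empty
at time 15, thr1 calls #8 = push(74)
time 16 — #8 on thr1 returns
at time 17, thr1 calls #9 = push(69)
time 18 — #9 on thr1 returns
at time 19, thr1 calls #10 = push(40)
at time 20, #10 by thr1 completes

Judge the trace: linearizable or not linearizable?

cut after 13 events: linearizable; cut after 14 events (#7 responds, time 14): not linearizable
7 completed operations, 6 real-time-consistent orders — every LIFO stack replay fails
for example #1, #2, #3, #4, #5, #6, #7 fails at step 2: #2 pop() → 54 is not legal there
for example #1, #2, #3, #4, #6, #5, #7 fails at step 2: #2 pop() → 54 is not legal there

not linearizable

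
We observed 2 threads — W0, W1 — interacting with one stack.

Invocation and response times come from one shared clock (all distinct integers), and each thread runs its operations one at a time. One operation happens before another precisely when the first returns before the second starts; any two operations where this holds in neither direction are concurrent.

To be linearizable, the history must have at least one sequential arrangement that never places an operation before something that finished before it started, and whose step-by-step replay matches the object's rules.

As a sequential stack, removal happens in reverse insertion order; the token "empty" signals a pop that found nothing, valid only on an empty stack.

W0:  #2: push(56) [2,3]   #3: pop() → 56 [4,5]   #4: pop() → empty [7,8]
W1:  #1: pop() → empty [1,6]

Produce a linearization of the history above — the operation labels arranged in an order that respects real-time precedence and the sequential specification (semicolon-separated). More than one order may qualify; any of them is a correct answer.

step 1: #1 pop() → empty — stack <>
step 2: #2 push(56) — stack <56>
step 3: #3 pop() → 56 — stack <>
step 4: #4 pop() → empty — stack <>

#1; #2; #3; #4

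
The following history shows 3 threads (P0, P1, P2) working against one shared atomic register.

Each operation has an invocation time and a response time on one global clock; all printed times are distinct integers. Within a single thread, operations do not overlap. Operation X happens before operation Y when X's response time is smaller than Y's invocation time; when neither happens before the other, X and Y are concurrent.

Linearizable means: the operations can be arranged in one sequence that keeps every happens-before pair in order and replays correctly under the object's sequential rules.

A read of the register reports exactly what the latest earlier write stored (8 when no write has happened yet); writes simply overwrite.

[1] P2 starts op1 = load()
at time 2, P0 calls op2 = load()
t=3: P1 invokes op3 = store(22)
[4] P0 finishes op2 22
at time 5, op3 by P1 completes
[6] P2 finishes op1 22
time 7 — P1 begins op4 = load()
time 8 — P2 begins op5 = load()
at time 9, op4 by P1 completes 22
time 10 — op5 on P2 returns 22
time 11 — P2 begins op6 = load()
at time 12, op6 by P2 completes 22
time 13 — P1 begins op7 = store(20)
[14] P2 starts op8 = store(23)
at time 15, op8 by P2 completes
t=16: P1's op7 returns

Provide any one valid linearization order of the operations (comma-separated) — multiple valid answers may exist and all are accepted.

op3, op1, op2, op4, op5, op6, op7, op8

after step 1 (op3 store(22)): value 22
after step 2 (op1 load() → 22): value 22
after step 3 (op2 load() → 22): value 22
after step 4 (op4 load() → 22): value 22
after step 5 (op5 load() → 22): value 22
after step 6 (op6 load() → 22): value 22
after step 7 (op7 store(20)): value 20
after step 8 (op8 store(23)): value 23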